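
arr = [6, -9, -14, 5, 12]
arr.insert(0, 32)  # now [32, 6, -9, -14, 5, 12]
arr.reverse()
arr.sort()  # [-14, -9, 5, 6, 12, 32]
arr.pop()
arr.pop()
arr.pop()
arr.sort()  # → [-14, -9, 5]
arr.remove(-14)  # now [-9, 5]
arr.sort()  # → [-9, 5]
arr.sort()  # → [-9, 5]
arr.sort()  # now [-9, 5]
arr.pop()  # 5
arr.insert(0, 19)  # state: [19, -9]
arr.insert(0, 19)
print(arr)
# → [19, 19, -9]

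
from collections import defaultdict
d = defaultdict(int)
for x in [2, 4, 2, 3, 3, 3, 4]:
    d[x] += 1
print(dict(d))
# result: {2: 2, 4: 2, 3: 3}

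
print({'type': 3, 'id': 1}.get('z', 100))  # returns 100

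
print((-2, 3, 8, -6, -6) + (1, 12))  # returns (-2, 3, 8, -6, -6, 1, 12)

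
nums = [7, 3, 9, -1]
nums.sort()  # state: [-1, 3, 7, 9]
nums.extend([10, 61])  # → [-1, 3, 7, 9, 10, 61]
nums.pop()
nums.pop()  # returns 10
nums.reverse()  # [9, 7, 3, -1]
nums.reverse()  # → [-1, 3, 7, 9]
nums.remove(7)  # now [-1, 3, 9]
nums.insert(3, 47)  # [-1, 3, 9, 47]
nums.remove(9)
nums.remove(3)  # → [-1, 47]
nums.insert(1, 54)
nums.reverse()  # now [47, 54, -1]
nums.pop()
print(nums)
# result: [47, 54]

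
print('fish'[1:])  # ish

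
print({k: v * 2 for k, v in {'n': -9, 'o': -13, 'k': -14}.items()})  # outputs {'n': -18, 'o': -26, 'k': -28}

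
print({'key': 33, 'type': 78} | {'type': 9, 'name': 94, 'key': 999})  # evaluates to {'key': 999, 'type': 9, 'name': 94}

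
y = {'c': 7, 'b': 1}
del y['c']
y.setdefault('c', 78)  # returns 78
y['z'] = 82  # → {'b': 1, 'c': 78, 'z': 82}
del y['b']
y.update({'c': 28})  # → {'c': 28, 'z': 82}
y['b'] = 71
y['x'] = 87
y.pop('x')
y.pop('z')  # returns 82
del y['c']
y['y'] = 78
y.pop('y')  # 78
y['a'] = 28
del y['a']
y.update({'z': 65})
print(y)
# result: {'b': 71, 'z': 65}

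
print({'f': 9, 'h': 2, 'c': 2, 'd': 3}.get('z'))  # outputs None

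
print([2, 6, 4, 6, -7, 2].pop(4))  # -7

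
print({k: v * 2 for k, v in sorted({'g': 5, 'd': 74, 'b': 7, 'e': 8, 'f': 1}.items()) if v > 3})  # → {'b': 14, 'd': 148, 'e': 16, 'g': 10}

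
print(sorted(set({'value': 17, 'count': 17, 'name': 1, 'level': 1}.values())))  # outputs [1, 17]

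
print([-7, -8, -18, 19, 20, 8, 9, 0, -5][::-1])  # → [-5, 0, 9, 8, 20, 19, -18, -8, -7]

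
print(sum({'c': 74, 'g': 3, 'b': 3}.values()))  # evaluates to 80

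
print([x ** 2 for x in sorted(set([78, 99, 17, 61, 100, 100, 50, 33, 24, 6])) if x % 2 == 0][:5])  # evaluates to [36, 576, 2500, 6084, 10000]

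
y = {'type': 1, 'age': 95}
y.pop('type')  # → 1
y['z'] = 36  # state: {'age': 95, 'z': 36}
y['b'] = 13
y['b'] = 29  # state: {'age': 95, 'z': 36, 'b': 29}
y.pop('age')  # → 95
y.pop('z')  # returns 36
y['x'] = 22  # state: {'b': 29, 'x': 22}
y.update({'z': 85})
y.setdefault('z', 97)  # 85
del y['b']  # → {'x': 22, 'z': 85}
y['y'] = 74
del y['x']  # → {'z': 85, 'y': 74}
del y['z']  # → {'y': 74}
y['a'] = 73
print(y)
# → {'y': 74, 'a': 73}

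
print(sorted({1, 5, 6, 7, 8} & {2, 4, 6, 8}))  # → [6, 8]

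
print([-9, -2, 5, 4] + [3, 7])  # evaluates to [-9, -2, 5, 4, 3, 7]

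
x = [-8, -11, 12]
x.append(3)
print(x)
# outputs [-8, -11, 12, 3]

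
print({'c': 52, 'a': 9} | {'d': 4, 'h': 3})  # {'c': 52, 'a': 9, 'd': 4, 'h': 3}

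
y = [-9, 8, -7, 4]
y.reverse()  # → [4, -7, 8, -9]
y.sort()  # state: [-9, -7, 4, 8]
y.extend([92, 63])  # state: [-9, -7, 4, 8, 92, 63]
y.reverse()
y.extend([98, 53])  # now [63, 92, 8, 4, -7, -9, 98, 53]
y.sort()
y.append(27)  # [-9, -7, 4, 8, 53, 63, 92, 98, 27]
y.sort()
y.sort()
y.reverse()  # [98, 92, 63, 53, 27, 8, 4, -7, -9]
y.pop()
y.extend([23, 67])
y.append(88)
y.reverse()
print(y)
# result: [88, 67, 23, -7, 4, 8, 27, 53, 63, 92, 98]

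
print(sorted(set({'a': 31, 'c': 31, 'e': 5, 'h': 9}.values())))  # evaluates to [5, 9, 31]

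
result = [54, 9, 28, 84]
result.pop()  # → 84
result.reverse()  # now [28, 9, 54]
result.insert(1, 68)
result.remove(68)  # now [28, 9, 54]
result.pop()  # 54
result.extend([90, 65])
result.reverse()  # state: [65, 90, 9, 28]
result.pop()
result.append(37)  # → [65, 90, 9, 37]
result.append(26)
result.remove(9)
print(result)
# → [65, 90, 37, 26]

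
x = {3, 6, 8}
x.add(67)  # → {3, 6, 8, 67}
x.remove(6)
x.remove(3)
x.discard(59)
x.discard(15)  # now {8, 67}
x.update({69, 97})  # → {8, 67, 69, 97}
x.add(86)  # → {8, 67, 69, 86, 97}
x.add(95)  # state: {8, 67, 69, 86, 95, 97}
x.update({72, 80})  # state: {8, 67, 69, 72, 80, 86, 95, 97}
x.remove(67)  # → {8, 69, 72, 80, 86, 95, 97}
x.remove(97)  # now {8, 69, 72, 80, 86, 95}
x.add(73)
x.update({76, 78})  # {8, 69, 72, 73, 76, 78, 80, 86, 95}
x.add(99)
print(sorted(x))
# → [8, 69, 72, 73, 76, 78, 80, 86, 95, 99]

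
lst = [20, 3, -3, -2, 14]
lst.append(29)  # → [20, 3, -3, -2, 14, 29]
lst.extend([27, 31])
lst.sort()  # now [-3, -2, 3, 14, 20, 27, 29, 31]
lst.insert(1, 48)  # [-3, 48, -2, 3, 14, 20, 27, 29, 31]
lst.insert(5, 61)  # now [-3, 48, -2, 3, 14, 61, 20, 27, 29, 31]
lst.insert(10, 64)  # [-3, 48, -2, 3, 14, 61, 20, 27, 29, 31, 64]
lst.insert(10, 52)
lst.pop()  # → 64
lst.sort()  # [-3, -2, 3, 14, 20, 27, 29, 31, 48, 52, 61]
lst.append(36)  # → [-3, -2, 3, 14, 20, 27, 29, 31, 48, 52, 61, 36]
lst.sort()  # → [-3, -2, 3, 14, 20, 27, 29, 31, 36, 48, 52, 61]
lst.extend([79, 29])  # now [-3, -2, 3, 14, 20, 27, 29, 31, 36, 48, 52, 61, 79, 29]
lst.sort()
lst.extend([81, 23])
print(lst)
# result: [-3, -2, 3, 14, 20, 27, 29, 29, 31, 36, 48, 52, 61, 79, 81, 23]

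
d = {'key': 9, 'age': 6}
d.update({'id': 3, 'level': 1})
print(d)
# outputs {'key': 9, 'age': 6, 'id': 3, 'level': 1}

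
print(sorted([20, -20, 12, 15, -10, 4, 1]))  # [-20, -10, 1, 4, 12, 15, 20]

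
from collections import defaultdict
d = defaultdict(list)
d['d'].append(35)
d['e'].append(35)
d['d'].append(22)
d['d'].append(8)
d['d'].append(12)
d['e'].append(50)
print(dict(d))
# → {'d': [35, 22, 8, 12], 'e': [35, 50]}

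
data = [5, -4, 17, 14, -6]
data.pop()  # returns -6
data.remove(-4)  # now [5, 17, 14]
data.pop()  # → 14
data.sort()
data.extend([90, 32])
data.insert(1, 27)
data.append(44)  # [5, 27, 17, 90, 32, 44]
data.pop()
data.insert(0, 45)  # [45, 5, 27, 17, 90, 32]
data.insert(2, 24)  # [45, 5, 24, 27, 17, 90, 32]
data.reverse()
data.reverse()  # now [45, 5, 24, 27, 17, 90, 32]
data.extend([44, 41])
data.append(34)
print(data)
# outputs [45, 5, 24, 27, 17, 90, 32, 44, 41, 34]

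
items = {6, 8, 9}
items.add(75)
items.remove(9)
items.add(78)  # {6, 8, 75, 78}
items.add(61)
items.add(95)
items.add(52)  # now {6, 8, 52, 61, 75, 78, 95}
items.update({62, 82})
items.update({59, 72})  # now {6, 8, 52, 59, 61, 62, 72, 75, 78, 82, 95}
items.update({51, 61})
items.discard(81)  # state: {6, 8, 51, 52, 59, 61, 62, 72, 75, 78, 82, 95}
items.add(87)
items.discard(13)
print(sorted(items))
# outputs [6, 8, 51, 52, 59, 61, 62, 72, 75, 78, 82, 87, 95]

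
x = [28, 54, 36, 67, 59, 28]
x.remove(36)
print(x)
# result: [28, 54, 67, 59, 28]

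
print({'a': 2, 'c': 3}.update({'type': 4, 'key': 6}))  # None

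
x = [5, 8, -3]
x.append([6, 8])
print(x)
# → [5, 8, -3, [6, 8]]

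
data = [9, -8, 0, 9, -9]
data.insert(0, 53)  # [53, 9, -8, 0, 9, -9]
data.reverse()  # [-9, 9, 0, -8, 9, 53]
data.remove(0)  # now [-9, 9, -8, 9, 53]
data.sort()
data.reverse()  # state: [53, 9, 9, -8, -9]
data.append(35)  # [53, 9, 9, -8, -9, 35]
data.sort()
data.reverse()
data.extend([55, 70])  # [53, 35, 9, 9, -8, -9, 55, 70]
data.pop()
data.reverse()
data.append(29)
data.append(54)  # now [55, -9, -8, 9, 9, 35, 53, 29, 54]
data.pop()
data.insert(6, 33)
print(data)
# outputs [55, -9, -8, 9, 9, 35, 33, 53, 29]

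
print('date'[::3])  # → de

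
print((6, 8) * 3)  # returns (6, 8, 6, 8, 6, 8)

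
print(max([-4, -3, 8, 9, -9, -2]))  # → 9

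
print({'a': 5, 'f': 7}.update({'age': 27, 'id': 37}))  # None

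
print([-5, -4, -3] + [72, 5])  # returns [-5, -4, -3, 72, 5]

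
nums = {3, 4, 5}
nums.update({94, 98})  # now {3, 4, 5, 94, 98}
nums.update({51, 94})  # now {3, 4, 5, 51, 94, 98}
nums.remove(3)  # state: {4, 5, 51, 94, 98}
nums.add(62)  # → {4, 5, 51, 62, 94, 98}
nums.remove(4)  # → {5, 51, 62, 94, 98}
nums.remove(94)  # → {5, 51, 62, 98}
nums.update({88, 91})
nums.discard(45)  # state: {5, 51, 62, 88, 91, 98}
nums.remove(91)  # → {5, 51, 62, 88, 98}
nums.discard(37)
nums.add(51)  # {5, 51, 62, 88, 98}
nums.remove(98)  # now {5, 51, 62, 88}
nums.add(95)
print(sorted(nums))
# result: [5, 51, 62, 88, 95]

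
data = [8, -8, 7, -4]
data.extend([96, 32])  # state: [8, -8, 7, -4, 96, 32]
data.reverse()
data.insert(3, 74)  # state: [32, 96, -4, 74, 7, -8, 8]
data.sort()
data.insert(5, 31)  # [-8, -4, 7, 8, 32, 31, 74, 96]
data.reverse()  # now [96, 74, 31, 32, 8, 7, -4, -8]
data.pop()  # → -8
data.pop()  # -4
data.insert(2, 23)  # [96, 74, 23, 31, 32, 8, 7]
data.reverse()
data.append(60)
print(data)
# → [7, 8, 32, 31, 23, 74, 96, 60]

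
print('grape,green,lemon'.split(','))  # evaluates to ['grape', 'green', 'lemon']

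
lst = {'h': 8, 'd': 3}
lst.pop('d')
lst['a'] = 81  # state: {'h': 8, 'a': 81}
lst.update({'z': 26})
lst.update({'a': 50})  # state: {'h': 8, 'a': 50, 'z': 26}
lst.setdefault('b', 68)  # 68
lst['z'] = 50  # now {'h': 8, 'a': 50, 'z': 50, 'b': 68}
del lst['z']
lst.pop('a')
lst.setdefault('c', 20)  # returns 20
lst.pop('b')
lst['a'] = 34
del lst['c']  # {'h': 8, 'a': 34}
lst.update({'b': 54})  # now {'h': 8, 'a': 34, 'b': 54}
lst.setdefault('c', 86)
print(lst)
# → {'h': 8, 'a': 34, 'b': 54, 'c': 86}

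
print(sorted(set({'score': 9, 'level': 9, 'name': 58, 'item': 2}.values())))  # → [2, 9, 58]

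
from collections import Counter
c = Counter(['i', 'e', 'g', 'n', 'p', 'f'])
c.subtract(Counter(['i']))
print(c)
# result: Counter({'e': 1, 'g': 1, 'n': 1, 'p': 1, 'f': 1, 'i': 0})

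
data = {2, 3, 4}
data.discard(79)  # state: {2, 3, 4}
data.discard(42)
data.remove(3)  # {2, 4}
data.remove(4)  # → {2}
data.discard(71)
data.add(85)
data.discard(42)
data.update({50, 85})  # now {2, 50, 85}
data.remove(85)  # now {2, 50}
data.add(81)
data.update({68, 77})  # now {2, 50, 68, 77, 81}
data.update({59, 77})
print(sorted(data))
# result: [2, 50, 59, 68, 77, 81]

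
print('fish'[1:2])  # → i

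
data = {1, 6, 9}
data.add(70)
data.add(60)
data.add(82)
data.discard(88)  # {1, 6, 9, 60, 70, 82}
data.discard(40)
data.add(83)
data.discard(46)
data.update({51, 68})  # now {1, 6, 9, 51, 60, 68, 70, 82, 83}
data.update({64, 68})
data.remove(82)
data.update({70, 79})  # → {1, 6, 9, 51, 60, 64, 68, 70, 79, 83}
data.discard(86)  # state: {1, 6, 9, 51, 60, 64, 68, 70, 79, 83}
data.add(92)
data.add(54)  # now {1, 6, 9, 51, 54, 60, 64, 68, 70, 79, 83, 92}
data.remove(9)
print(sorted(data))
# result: [1, 6, 51, 54, 60, 64, 68, 70, 79, 83, 92]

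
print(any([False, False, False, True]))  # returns True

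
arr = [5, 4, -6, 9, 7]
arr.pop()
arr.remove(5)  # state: [4, -6, 9]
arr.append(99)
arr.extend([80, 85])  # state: [4, -6, 9, 99, 80, 85]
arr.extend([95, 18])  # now [4, -6, 9, 99, 80, 85, 95, 18]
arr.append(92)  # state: [4, -6, 9, 99, 80, 85, 95, 18, 92]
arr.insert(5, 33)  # [4, -6, 9, 99, 80, 33, 85, 95, 18, 92]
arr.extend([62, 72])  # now [4, -6, 9, 99, 80, 33, 85, 95, 18, 92, 62, 72]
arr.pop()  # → 72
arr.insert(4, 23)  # [4, -6, 9, 99, 23, 80, 33, 85, 95, 18, 92, 62]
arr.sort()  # [-6, 4, 9, 18, 23, 33, 62, 80, 85, 92, 95, 99]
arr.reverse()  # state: [99, 95, 92, 85, 80, 62, 33, 23, 18, 9, 4, -6]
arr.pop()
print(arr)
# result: [99, 95, 92, 85, 80, 62, 33, 23, 18, 9, 4]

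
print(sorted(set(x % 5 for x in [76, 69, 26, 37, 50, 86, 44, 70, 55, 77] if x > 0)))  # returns [0, 1, 2, 4]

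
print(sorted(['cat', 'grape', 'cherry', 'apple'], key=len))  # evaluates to ['cat', 'grape', 'apple', 'cherry']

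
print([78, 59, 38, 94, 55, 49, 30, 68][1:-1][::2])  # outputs [59, 94, 49]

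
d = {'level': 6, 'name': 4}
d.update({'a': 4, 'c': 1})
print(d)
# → {'level': 6, 'name': 4, 'a': 4, 'c': 1}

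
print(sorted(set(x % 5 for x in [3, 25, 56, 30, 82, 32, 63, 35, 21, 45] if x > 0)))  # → [0, 1, 2, 3]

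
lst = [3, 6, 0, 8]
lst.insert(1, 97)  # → [3, 97, 6, 0, 8]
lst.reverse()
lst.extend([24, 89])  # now [8, 0, 6, 97, 3, 24, 89]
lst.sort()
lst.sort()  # [0, 3, 6, 8, 24, 89, 97]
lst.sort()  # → [0, 3, 6, 8, 24, 89, 97]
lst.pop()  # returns 97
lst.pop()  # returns 89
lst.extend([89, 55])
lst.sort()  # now [0, 3, 6, 8, 24, 55, 89]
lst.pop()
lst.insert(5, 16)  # [0, 3, 6, 8, 24, 16, 55]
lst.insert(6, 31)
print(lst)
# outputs [0, 3, 6, 8, 24, 16, 31, 55]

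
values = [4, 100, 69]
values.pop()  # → 69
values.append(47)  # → [4, 100, 47]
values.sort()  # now [4, 47, 100]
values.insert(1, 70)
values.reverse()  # [100, 47, 70, 4]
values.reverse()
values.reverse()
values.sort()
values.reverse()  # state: [100, 70, 47, 4]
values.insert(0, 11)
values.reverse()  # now [4, 47, 70, 100, 11]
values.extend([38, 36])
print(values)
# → [4, 47, 70, 100, 11, 38, 36]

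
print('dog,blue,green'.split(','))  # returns ['dog', 'blue', 'green']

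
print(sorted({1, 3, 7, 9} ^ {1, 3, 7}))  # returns [9]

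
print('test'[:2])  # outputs te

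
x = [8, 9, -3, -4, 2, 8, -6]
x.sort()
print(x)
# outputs [-6, -4, -3, 2, 8, 8, 9]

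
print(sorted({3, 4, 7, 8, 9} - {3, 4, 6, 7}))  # [8, 9]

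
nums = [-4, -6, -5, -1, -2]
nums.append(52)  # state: [-4, -6, -5, -1, -2, 52]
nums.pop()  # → 52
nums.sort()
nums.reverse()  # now [-1, -2, -4, -5, -6]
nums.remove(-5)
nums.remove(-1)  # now [-2, -4, -6]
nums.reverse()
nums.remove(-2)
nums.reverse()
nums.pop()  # -6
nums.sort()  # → [-4]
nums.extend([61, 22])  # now [-4, 61, 22]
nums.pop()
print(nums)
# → [-4, 61]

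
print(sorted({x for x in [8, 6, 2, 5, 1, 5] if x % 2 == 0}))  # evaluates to [2, 6, 8]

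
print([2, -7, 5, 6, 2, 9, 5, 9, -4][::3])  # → [2, 6, 5]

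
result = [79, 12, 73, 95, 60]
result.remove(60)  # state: [79, 12, 73, 95]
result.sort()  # [12, 73, 79, 95]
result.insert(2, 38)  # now [12, 73, 38, 79, 95]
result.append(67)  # [12, 73, 38, 79, 95, 67]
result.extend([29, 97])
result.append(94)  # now [12, 73, 38, 79, 95, 67, 29, 97, 94]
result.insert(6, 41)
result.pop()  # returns 94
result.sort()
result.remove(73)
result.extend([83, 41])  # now [12, 29, 38, 41, 67, 79, 95, 97, 83, 41]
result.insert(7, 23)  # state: [12, 29, 38, 41, 67, 79, 95, 23, 97, 83, 41]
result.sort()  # [12, 23, 29, 38, 41, 41, 67, 79, 83, 95, 97]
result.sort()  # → [12, 23, 29, 38, 41, 41, 67, 79, 83, 95, 97]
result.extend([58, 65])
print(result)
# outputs [12, 23, 29, 38, 41, 41, 67, 79, 83, 95, 97, 58, 65]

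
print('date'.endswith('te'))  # True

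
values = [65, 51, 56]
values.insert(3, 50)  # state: [65, 51, 56, 50]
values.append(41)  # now [65, 51, 56, 50, 41]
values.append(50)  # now [65, 51, 56, 50, 41, 50]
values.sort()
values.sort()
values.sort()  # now [41, 50, 50, 51, 56, 65]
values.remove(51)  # [41, 50, 50, 56, 65]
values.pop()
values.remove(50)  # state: [41, 50, 56]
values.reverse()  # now [56, 50, 41]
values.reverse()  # [41, 50, 56]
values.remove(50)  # [41, 56]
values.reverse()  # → [56, 41]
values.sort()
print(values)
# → [41, 56]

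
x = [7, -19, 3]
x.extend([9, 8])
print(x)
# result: [7, -19, 3, 9, 8]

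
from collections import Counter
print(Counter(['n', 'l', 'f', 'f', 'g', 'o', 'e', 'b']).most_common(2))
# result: [('f', 2), ('n', 1)]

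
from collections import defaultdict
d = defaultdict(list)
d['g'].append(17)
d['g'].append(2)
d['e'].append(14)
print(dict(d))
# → {'g': [17, 2], 'e': [14]}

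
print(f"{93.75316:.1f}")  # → 93.8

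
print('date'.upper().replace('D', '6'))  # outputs 6ATE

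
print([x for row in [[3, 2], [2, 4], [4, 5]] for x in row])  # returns [3, 2, 2, 4, 4, 5]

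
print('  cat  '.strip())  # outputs cat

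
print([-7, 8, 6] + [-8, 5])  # [-7, 8, 6, -8, 5]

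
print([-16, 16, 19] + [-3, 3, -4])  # [-16, 16, 19, -3, 3, -4]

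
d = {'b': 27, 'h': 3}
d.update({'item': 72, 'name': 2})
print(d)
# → {'b': 27, 'h': 3, 'item': 72, 'name': 2}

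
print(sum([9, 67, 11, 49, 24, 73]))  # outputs 233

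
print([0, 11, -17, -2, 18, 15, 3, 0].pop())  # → 0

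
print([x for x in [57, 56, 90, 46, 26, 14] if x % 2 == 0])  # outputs [56, 90, 46, 26, 14]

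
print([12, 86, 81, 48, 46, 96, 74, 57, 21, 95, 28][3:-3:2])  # [48, 96, 57]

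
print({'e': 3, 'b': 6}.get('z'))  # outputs None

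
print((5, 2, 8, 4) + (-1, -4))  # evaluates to (5, 2, 8, 4, -1, -4)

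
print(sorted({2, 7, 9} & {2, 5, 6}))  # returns [2]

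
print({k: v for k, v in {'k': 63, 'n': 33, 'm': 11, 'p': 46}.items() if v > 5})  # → {'k': 63, 'n': 33, 'm': 11, 'p': 46}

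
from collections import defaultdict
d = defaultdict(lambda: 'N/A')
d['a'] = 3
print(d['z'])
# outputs N/A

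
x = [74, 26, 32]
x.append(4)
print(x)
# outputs [74, 26, 32, 4]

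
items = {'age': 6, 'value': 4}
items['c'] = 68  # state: {'age': 6, 'value': 4, 'c': 68}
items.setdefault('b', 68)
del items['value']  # {'age': 6, 'c': 68, 'b': 68}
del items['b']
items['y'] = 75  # {'age': 6, 'c': 68, 'y': 75}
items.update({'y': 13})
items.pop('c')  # 68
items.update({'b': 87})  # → {'age': 6, 'y': 13, 'b': 87}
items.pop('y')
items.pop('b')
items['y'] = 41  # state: {'age': 6, 'y': 41}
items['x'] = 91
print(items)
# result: {'age': 6, 'y': 41, 'x': 91}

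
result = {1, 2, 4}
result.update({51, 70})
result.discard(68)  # {1, 2, 4, 51, 70}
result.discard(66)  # {1, 2, 4, 51, 70}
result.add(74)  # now {1, 2, 4, 51, 70, 74}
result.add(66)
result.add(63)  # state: {1, 2, 4, 51, 63, 66, 70, 74}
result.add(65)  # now {1, 2, 4, 51, 63, 65, 66, 70, 74}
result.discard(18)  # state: {1, 2, 4, 51, 63, 65, 66, 70, 74}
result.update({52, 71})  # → {1, 2, 4, 51, 52, 63, 65, 66, 70, 71, 74}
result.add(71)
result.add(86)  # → {1, 2, 4, 51, 52, 63, 65, 66, 70, 71, 74, 86}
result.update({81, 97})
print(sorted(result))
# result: [1, 2, 4, 51, 52, 63, 65, 66, 70, 71, 74, 81, 86, 97]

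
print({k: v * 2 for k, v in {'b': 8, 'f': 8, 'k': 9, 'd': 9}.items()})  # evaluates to {'b': 16, 'f': 16, 'k': 18, 'd': 18}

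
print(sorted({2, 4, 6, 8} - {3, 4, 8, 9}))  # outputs [2, 6]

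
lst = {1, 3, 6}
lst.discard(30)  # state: {1, 3, 6}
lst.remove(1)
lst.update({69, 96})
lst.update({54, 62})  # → {3, 6, 54, 62, 69, 96}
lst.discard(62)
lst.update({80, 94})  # {3, 6, 54, 69, 80, 94, 96}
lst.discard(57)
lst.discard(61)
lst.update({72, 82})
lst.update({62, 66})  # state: {3, 6, 54, 62, 66, 69, 72, 80, 82, 94, 96}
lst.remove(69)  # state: {3, 6, 54, 62, 66, 72, 80, 82, 94, 96}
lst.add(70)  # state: {3, 6, 54, 62, 66, 70, 72, 80, 82, 94, 96}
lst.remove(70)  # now {3, 6, 54, 62, 66, 72, 80, 82, 94, 96}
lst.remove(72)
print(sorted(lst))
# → [3, 6, 54, 62, 66, 80, 82, 94, 96]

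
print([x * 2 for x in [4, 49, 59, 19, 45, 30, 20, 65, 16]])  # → [8, 98, 118, 38, 90, 60, 40, 130, 32]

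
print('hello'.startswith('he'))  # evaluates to True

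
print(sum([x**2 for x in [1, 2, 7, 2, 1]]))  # 59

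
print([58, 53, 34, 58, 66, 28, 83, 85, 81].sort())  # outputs None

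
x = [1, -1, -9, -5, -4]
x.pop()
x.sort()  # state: [-9, -5, -1, 1]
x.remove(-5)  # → [-9, -1, 1]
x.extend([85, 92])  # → [-9, -1, 1, 85, 92]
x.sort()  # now [-9, -1, 1, 85, 92]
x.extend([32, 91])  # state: [-9, -1, 1, 85, 92, 32, 91]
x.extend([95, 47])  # [-9, -1, 1, 85, 92, 32, 91, 95, 47]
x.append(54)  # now [-9, -1, 1, 85, 92, 32, 91, 95, 47, 54]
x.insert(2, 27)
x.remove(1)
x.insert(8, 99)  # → [-9, -1, 27, 85, 92, 32, 91, 95, 99, 47, 54]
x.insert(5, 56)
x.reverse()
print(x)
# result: [54, 47, 99, 95, 91, 32, 56, 92, 85, 27, -1, -9]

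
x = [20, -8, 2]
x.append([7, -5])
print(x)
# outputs [20, -8, 2, [7, -5]]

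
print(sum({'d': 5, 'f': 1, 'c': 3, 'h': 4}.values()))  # 13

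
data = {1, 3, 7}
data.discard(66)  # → {1, 3, 7}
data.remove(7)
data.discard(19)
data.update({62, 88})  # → {1, 3, 62, 88}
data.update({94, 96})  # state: {1, 3, 62, 88, 94, 96}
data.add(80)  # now {1, 3, 62, 80, 88, 94, 96}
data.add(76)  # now {1, 3, 62, 76, 80, 88, 94, 96}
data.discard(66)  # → {1, 3, 62, 76, 80, 88, 94, 96}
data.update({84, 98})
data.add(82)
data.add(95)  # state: {1, 3, 62, 76, 80, 82, 84, 88, 94, 95, 96, 98}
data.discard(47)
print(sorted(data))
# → [1, 3, 62, 76, 80, 82, 84, 88, 94, 95, 96, 98]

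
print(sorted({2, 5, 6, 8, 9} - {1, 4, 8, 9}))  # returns [2, 5, 6]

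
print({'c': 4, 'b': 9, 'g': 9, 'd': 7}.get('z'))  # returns None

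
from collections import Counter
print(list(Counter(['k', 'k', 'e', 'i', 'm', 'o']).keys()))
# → ['k', 'e', 'i', 'm', 'o']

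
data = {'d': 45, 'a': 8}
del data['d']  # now {'a': 8}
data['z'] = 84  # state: {'a': 8, 'z': 84}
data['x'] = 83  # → {'a': 8, 'z': 84, 'x': 83}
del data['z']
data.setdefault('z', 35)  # 35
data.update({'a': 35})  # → {'a': 35, 'x': 83, 'z': 35}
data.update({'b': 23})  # {'a': 35, 'x': 83, 'z': 35, 'b': 23}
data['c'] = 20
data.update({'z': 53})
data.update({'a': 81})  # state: {'a': 81, 'x': 83, 'z': 53, 'b': 23, 'c': 20}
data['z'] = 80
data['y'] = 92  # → {'a': 81, 'x': 83, 'z': 80, 'b': 23, 'c': 20, 'y': 92}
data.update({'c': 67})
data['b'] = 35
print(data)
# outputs {'a': 81, 'x': 83, 'z': 80, 'b': 35, 'c': 67, 'y': 92}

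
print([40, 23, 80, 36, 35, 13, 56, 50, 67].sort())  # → None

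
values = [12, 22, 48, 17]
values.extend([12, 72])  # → [12, 22, 48, 17, 12, 72]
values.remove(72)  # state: [12, 22, 48, 17, 12]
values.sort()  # [12, 12, 17, 22, 48]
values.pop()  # 48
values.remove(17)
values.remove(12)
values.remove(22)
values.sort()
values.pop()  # 12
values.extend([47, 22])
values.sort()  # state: [22, 47]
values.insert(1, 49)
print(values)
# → [22, 49, 47]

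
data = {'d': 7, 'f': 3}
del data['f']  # {'d': 7}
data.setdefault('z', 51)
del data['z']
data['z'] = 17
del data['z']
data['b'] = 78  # {'d': 7, 'b': 78}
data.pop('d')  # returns 7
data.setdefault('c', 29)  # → 29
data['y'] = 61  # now {'b': 78, 'c': 29, 'y': 61}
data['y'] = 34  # {'b': 78, 'c': 29, 'y': 34}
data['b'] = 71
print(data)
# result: {'b': 71, 'c': 29, 'y': 34}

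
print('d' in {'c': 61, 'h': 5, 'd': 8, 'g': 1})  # True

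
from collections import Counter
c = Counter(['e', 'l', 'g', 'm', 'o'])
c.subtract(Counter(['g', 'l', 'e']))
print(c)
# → Counter({'m': 1, 'o': 1, 'e': 0, 'l': 0, 'g': 0})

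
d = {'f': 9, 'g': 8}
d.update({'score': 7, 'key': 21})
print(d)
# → {'f': 9, 'g': 8, 'score': 7, 'key': 21}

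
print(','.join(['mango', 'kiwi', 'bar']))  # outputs mango,kiwi,bar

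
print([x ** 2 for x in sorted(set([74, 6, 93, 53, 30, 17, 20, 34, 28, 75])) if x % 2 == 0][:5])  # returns [36, 400, 784, 900, 1156]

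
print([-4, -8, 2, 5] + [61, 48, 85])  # [-4, -8, 2, 5, 61, 48, 85]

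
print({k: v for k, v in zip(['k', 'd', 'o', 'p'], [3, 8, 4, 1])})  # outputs {'k': 3, 'd': 8, 'o': 4, 'p': 1}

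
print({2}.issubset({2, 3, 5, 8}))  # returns True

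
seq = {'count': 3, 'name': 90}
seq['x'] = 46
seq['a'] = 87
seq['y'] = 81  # {'count': 3, 'name': 90, 'x': 46, 'a': 87, 'y': 81}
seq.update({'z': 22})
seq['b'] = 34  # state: {'count': 3, 'name': 90, 'x': 46, 'a': 87, 'y': 81, 'z': 22, 'b': 34}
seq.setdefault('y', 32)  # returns 81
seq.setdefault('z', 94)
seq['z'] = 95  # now {'count': 3, 'name': 90, 'x': 46, 'a': 87, 'y': 81, 'z': 95, 'b': 34}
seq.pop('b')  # 34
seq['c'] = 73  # {'count': 3, 'name': 90, 'x': 46, 'a': 87, 'y': 81, 'z': 95, 'c': 73}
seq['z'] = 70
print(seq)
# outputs {'count': 3, 'name': 90, 'x': 46, 'a': 87, 'y': 81, 'z': 70, 'c': 73}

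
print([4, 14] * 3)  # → [4, 14, 4, 14, 4, 14]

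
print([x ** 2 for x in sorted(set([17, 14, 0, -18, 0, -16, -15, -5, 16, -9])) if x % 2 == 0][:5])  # [324, 256, 0, 196, 256]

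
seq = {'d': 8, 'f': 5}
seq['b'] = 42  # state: {'d': 8, 'f': 5, 'b': 42}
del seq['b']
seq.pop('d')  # 8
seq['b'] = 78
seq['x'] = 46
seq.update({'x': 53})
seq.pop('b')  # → 78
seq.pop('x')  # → 53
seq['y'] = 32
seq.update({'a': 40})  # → {'f': 5, 'y': 32, 'a': 40}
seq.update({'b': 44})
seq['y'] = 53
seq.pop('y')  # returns 53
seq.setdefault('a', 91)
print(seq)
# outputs {'f': 5, 'a': 40, 'b': 44}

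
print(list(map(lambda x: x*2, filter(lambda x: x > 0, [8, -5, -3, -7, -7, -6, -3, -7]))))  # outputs [16]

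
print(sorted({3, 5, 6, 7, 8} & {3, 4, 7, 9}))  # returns [3, 7]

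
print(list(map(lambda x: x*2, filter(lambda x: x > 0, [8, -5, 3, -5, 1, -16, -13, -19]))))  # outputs [16, 6, 2]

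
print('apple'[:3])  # app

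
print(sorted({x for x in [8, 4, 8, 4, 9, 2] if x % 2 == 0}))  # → [2, 4, 8]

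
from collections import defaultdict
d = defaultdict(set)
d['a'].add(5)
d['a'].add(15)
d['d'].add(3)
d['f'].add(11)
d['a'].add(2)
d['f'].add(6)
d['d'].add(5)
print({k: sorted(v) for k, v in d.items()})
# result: {'a': [2, 5, 15], 'd': [3, 5], 'f': [6, 11]}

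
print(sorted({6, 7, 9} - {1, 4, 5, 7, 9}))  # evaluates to [6]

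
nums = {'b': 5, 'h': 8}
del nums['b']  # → {'h': 8}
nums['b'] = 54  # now {'h': 8, 'b': 54}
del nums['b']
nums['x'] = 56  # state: {'h': 8, 'x': 56}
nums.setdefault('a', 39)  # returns 39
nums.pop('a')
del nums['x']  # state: {'h': 8}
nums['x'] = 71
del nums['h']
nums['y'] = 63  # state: {'x': 71, 'y': 63}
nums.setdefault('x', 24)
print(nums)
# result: {'x': 71, 'y': 63}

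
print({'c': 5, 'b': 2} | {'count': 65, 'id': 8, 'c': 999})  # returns {'c': 999, 'b': 2, 'count': 65, 'id': 8}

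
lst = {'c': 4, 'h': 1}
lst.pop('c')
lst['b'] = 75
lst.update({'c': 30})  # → {'h': 1, 'b': 75, 'c': 30}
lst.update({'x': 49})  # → {'h': 1, 'b': 75, 'c': 30, 'x': 49}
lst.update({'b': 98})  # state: {'h': 1, 'b': 98, 'c': 30, 'x': 49}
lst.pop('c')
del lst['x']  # {'h': 1, 'b': 98}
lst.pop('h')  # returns 1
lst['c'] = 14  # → {'b': 98, 'c': 14}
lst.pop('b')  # 98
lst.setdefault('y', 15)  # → 15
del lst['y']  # {'c': 14}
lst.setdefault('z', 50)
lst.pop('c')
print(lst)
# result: {'z': 50}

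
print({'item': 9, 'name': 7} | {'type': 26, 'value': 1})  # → {'item': 9, 'name': 7, 'type': 26, 'value': 1}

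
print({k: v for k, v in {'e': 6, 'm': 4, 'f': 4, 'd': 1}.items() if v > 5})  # {'e': 6}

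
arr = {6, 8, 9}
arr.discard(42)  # {6, 8, 9}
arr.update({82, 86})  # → {6, 8, 9, 82, 86}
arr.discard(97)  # {6, 8, 9, 82, 86}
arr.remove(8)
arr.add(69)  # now {6, 9, 69, 82, 86}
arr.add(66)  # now {6, 9, 66, 69, 82, 86}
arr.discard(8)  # {6, 9, 66, 69, 82, 86}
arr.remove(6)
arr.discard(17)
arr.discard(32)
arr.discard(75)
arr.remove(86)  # {9, 66, 69, 82}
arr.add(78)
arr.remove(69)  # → {9, 66, 78, 82}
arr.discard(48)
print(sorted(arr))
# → [9, 66, 78, 82]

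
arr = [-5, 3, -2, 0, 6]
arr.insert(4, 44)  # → [-5, 3, -2, 0, 44, 6]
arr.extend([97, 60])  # [-5, 3, -2, 0, 44, 6, 97, 60]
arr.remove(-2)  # [-5, 3, 0, 44, 6, 97, 60]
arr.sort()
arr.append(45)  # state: [-5, 0, 3, 6, 44, 60, 97, 45]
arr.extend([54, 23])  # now [-5, 0, 3, 6, 44, 60, 97, 45, 54, 23]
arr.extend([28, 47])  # [-5, 0, 3, 6, 44, 60, 97, 45, 54, 23, 28, 47]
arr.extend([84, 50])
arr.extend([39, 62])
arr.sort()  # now [-5, 0, 3, 6, 23, 28, 39, 44, 45, 47, 50, 54, 60, 62, 84, 97]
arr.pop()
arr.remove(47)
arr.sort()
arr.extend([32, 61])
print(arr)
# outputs [-5, 0, 3, 6, 23, 28, 39, 44, 45, 50, 54, 60, 62, 84, 32, 61]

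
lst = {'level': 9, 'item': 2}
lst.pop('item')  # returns 2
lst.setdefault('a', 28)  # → 28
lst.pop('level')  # 9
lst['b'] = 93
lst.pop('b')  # 93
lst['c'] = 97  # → {'a': 28, 'c': 97}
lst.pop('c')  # 97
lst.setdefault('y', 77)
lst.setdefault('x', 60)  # 60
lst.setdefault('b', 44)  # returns 44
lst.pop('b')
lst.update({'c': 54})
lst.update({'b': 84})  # {'a': 28, 'y': 77, 'x': 60, 'c': 54, 'b': 84}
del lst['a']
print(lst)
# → {'y': 77, 'x': 60, 'c': 54, 'b': 84}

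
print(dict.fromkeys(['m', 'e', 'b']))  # {'m': None, 'e': None, 'b': None}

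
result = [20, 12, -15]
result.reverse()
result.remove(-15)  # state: [12, 20]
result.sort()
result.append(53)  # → [12, 20, 53]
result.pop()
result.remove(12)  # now [20]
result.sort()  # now [20]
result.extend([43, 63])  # [20, 43, 63]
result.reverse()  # [63, 43, 20]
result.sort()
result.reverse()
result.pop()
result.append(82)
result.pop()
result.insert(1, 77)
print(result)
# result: [63, 77, 43]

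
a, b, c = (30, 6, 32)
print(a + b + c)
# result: 68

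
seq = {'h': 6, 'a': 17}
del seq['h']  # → {'a': 17}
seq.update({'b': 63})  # {'a': 17, 'b': 63}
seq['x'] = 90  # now {'a': 17, 'b': 63, 'x': 90}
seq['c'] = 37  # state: {'a': 17, 'b': 63, 'x': 90, 'c': 37}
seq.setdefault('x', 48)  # 90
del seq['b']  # {'a': 17, 'x': 90, 'c': 37}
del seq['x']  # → {'a': 17, 'c': 37}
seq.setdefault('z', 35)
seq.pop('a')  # 17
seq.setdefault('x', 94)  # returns 94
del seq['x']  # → {'c': 37, 'z': 35}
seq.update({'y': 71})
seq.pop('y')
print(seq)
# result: {'c': 37, 'z': 35}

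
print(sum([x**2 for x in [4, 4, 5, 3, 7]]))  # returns 115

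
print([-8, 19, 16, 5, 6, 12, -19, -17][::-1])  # [-17, -19, 12, 6, 5, 16, 19, -8]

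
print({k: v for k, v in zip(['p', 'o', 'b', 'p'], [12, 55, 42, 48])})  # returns {'p': 48, 'o': 55, 'b': 42}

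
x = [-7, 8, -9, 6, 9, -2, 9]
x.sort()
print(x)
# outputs [-9, -7, -2, 6, 8, 9, 9]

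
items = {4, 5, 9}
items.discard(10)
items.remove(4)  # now {5, 9}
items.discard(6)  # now {5, 9}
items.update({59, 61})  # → {5, 9, 59, 61}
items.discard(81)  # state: {5, 9, 59, 61}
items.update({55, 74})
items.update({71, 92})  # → {5, 9, 55, 59, 61, 71, 74, 92}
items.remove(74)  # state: {5, 9, 55, 59, 61, 71, 92}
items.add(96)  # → {5, 9, 55, 59, 61, 71, 92, 96}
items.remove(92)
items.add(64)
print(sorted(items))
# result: [5, 9, 55, 59, 61, 64, 71, 96]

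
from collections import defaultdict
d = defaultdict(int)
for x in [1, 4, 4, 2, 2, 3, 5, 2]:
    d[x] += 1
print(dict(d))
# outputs {1: 1, 4: 2, 2: 3, 3: 1, 5: 1}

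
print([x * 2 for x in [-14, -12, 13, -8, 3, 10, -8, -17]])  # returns [-28, -24, 26, -16, 6, 20, -16, -34]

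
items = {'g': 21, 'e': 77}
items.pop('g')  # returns 21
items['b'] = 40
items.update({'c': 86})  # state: {'e': 77, 'b': 40, 'c': 86}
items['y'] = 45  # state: {'e': 77, 'b': 40, 'c': 86, 'y': 45}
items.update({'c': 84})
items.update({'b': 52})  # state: {'e': 77, 'b': 52, 'c': 84, 'y': 45}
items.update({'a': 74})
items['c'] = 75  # {'e': 77, 'b': 52, 'c': 75, 'y': 45, 'a': 74}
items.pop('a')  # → 74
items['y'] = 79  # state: {'e': 77, 'b': 52, 'c': 75, 'y': 79}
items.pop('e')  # 77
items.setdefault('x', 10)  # 10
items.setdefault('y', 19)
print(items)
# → {'b': 52, 'c': 75, 'y': 79, 'x': 10}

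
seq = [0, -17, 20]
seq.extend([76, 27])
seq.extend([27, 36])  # [0, -17, 20, 76, 27, 27, 36]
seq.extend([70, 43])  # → [0, -17, 20, 76, 27, 27, 36, 70, 43]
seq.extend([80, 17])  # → [0, -17, 20, 76, 27, 27, 36, 70, 43, 80, 17]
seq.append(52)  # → [0, -17, 20, 76, 27, 27, 36, 70, 43, 80, 17, 52]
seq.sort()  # [-17, 0, 17, 20, 27, 27, 36, 43, 52, 70, 76, 80]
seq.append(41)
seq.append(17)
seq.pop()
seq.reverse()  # [41, 80, 76, 70, 52, 43, 36, 27, 27, 20, 17, 0, -17]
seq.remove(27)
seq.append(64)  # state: [41, 80, 76, 70, 52, 43, 36, 27, 20, 17, 0, -17, 64]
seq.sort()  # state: [-17, 0, 17, 20, 27, 36, 41, 43, 52, 64, 70, 76, 80]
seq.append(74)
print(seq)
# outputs [-17, 0, 17, 20, 27, 36, 41, 43, 52, 64, 70, 76, 80, 74]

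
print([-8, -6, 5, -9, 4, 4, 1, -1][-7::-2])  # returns [-6]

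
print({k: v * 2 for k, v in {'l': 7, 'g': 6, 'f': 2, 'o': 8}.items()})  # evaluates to {'l': 14, 'g': 12, 'f': 4, 'o': 16}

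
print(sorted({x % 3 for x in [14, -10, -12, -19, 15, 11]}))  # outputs [0, 2]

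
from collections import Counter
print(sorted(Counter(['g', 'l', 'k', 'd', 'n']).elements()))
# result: ['d', 'g', 'k', 'l', 'n']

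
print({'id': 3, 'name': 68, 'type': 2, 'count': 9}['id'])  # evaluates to 3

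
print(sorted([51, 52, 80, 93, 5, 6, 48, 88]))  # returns [5, 6, 48, 51, 52, 80, 88, 93]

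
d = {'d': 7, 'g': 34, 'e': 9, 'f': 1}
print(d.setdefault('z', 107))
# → 107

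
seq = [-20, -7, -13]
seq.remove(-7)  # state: [-20, -13]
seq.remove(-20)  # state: [-13]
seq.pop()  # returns -13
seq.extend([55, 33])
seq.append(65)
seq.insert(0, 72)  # [72, 55, 33, 65]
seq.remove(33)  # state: [72, 55, 65]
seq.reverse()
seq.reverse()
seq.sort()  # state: [55, 65, 72]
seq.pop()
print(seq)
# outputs [55, 65]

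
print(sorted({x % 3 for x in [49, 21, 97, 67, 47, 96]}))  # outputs [0, 1, 2]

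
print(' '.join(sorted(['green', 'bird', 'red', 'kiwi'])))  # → bird green kiwi red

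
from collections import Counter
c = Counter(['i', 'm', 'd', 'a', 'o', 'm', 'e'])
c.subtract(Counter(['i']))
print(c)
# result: Counter({'m': 2, 'd': 1, 'a': 1, 'o': 1, 'e': 1, 'i': 0})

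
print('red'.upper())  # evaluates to RED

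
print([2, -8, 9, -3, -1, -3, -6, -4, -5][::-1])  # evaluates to [-5, -4, -6, -3, -1, -3, 9, -8, 2]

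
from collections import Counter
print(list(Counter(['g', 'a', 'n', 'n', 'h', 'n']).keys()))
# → ['g', 'a', 'n', 'h']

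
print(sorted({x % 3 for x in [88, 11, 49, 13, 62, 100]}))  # [1, 2]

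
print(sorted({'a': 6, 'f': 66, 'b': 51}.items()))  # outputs [('a', 6), ('b', 51), ('f', 66)]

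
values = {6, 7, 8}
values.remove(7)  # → {6, 8}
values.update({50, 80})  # {6, 8, 50, 80}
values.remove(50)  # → {6, 8, 80}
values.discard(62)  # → {6, 8, 80}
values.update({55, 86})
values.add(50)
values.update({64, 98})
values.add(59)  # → {6, 8, 50, 55, 59, 64, 80, 86, 98}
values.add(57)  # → {6, 8, 50, 55, 57, 59, 64, 80, 86, 98}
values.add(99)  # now {6, 8, 50, 55, 57, 59, 64, 80, 86, 98, 99}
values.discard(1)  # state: {6, 8, 50, 55, 57, 59, 64, 80, 86, 98, 99}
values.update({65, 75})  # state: {6, 8, 50, 55, 57, 59, 64, 65, 75, 80, 86, 98, 99}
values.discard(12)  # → {6, 8, 50, 55, 57, 59, 64, 65, 75, 80, 86, 98, 99}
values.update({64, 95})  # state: {6, 8, 50, 55, 57, 59, 64, 65, 75, 80, 86, 95, 98, 99}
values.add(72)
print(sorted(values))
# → [6, 8, 50, 55, 57, 59, 64, 65, 72, 75, 80, 86, 95, 98, 99]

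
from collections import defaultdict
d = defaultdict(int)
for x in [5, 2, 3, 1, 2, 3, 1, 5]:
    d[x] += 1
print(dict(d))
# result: {5: 2, 2: 2, 3: 2, 1: 2}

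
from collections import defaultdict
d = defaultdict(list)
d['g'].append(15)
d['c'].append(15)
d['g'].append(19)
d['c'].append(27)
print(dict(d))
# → {'g': [15, 19], 'c': [15, 27]}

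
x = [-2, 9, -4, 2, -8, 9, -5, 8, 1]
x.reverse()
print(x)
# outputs [1, 8, -5, 9, -8, 2, -4, 9, -2]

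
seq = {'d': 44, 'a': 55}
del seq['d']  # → {'a': 55}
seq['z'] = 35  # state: {'a': 55, 'z': 35}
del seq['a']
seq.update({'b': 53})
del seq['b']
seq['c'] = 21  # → {'z': 35, 'c': 21}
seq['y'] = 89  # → {'z': 35, 'c': 21, 'y': 89}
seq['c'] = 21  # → {'z': 35, 'c': 21, 'y': 89}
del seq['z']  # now {'c': 21, 'y': 89}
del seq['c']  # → {'y': 89}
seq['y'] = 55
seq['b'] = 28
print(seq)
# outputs {'y': 55, 'b': 28}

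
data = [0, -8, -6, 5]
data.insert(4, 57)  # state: [0, -8, -6, 5, 57]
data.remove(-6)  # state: [0, -8, 5, 57]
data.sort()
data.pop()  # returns 57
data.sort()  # [-8, 0, 5]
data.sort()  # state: [-8, 0, 5]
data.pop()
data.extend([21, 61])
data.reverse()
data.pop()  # -8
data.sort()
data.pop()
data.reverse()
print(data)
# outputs [21, 0]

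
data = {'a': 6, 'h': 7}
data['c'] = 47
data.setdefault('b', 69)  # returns 69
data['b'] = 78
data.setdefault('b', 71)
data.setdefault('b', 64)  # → 78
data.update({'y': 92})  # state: {'a': 6, 'h': 7, 'c': 47, 'b': 78, 'y': 92}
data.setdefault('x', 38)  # 38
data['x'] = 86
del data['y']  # {'a': 6, 'h': 7, 'c': 47, 'b': 78, 'x': 86}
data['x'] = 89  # {'a': 6, 'h': 7, 'c': 47, 'b': 78, 'x': 89}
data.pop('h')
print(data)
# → {'a': 6, 'c': 47, 'b': 78, 'x': 89}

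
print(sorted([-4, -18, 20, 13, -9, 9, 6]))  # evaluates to [-18, -9, -4, 6, 9, 13, 20]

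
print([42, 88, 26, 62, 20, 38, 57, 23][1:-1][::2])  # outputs [88, 62, 38]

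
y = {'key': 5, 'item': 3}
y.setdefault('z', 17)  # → 17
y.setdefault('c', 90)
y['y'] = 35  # {'key': 5, 'item': 3, 'z': 17, 'c': 90, 'y': 35}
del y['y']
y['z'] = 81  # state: {'key': 5, 'item': 3, 'z': 81, 'c': 90}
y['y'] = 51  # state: {'key': 5, 'item': 3, 'z': 81, 'c': 90, 'y': 51}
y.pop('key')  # 5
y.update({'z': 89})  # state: {'item': 3, 'z': 89, 'c': 90, 'y': 51}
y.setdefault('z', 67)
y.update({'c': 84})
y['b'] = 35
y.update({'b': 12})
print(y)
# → {'item': 3, 'z': 89, 'c': 84, 'y': 51, 'b': 12}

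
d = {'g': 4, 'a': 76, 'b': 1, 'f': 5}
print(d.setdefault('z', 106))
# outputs 106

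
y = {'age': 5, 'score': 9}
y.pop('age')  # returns 5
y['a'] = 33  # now {'score': 9, 'a': 33}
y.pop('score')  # 9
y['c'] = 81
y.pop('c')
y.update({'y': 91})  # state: {'a': 33, 'y': 91}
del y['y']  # {'a': 33}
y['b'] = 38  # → {'a': 33, 'b': 38}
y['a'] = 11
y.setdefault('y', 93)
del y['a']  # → {'b': 38, 'y': 93}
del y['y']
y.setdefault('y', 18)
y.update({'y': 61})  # {'b': 38, 'y': 61}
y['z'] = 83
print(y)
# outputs {'b': 38, 'y': 61, 'z': 83}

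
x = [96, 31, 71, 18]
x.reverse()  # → [18, 71, 31, 96]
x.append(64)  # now [18, 71, 31, 96, 64]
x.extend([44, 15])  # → [18, 71, 31, 96, 64, 44, 15]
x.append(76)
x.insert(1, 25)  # [18, 25, 71, 31, 96, 64, 44, 15, 76]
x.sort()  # [15, 18, 25, 31, 44, 64, 71, 76, 96]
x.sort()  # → [15, 18, 25, 31, 44, 64, 71, 76, 96]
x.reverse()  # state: [96, 76, 71, 64, 44, 31, 25, 18, 15]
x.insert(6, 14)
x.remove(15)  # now [96, 76, 71, 64, 44, 31, 14, 25, 18]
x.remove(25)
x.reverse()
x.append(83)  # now [18, 14, 31, 44, 64, 71, 76, 96, 83]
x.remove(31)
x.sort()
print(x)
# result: [14, 18, 44, 64, 71, 76, 83, 96]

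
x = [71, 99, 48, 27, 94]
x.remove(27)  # [71, 99, 48, 94]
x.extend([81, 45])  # [71, 99, 48, 94, 81, 45]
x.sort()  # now [45, 48, 71, 81, 94, 99]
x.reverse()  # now [99, 94, 81, 71, 48, 45]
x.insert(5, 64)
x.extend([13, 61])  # [99, 94, 81, 71, 48, 64, 45, 13, 61]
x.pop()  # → 61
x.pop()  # 13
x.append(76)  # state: [99, 94, 81, 71, 48, 64, 45, 76]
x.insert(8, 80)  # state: [99, 94, 81, 71, 48, 64, 45, 76, 80]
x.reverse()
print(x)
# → [80, 76, 45, 64, 48, 71, 81, 94, 99]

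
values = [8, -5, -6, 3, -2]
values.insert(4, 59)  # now [8, -5, -6, 3, 59, -2]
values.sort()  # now [-6, -5, -2, 3, 8, 59]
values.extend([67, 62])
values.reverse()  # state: [62, 67, 59, 8, 3, -2, -5, -6]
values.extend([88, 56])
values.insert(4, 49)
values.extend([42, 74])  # [62, 67, 59, 8, 49, 3, -2, -5, -6, 88, 56, 42, 74]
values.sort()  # [-6, -5, -2, 3, 8, 42, 49, 56, 59, 62, 67, 74, 88]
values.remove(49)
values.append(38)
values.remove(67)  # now [-6, -5, -2, 3, 8, 42, 56, 59, 62, 74, 88, 38]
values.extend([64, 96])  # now [-6, -5, -2, 3, 8, 42, 56, 59, 62, 74, 88, 38, 64, 96]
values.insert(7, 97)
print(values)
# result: [-6, -5, -2, 3, 8, 42, 56, 97, 59, 62, 74, 88, 38, 64, 96]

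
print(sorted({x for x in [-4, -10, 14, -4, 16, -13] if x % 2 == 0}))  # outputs [-10, -4, 14, 16]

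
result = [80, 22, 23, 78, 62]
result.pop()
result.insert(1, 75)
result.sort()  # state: [22, 23, 75, 78, 80]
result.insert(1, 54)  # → [22, 54, 23, 75, 78, 80]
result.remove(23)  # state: [22, 54, 75, 78, 80]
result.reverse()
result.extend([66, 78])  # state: [80, 78, 75, 54, 22, 66, 78]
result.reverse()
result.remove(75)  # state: [78, 66, 22, 54, 78, 80]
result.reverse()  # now [80, 78, 54, 22, 66, 78]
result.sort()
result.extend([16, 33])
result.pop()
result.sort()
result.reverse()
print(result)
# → [80, 78, 78, 66, 54, 22, 16]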